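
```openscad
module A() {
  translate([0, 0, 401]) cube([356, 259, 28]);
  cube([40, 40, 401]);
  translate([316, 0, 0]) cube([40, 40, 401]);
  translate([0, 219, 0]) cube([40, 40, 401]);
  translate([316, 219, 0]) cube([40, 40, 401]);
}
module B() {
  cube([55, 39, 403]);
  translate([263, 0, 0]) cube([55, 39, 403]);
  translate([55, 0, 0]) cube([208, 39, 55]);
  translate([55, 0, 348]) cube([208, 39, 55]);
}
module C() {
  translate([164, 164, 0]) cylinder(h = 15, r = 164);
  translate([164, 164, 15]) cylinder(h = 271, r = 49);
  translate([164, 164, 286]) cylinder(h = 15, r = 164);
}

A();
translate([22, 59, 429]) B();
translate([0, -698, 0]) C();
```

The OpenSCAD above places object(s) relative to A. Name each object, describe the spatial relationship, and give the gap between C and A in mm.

The spool's nearest face is 370 mm from the stool's −y face.

A is a stool. B is a picture frame. C is a spool. The picture frame is on top of the stool. The spool is on the floor beside the stool on its −y side. The gap between the spool and the stool is 370 mm.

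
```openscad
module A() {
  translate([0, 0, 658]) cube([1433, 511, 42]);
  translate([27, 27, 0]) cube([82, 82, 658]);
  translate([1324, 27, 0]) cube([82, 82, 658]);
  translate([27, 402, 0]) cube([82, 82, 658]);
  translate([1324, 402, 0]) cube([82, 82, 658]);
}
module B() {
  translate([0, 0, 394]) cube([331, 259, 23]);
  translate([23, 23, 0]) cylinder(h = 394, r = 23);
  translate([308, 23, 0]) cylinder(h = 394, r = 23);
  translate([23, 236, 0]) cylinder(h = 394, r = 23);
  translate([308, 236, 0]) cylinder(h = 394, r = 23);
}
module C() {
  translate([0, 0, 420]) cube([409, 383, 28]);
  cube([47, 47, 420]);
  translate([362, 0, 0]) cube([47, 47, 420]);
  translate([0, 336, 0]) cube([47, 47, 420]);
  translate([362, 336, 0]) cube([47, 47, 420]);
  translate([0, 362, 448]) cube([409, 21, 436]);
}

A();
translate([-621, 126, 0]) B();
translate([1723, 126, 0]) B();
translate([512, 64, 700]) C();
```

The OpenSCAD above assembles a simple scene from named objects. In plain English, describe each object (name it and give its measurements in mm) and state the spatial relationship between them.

A is a table: top 1433 mm (x) × 511 mm (y), 42 mm thick, upper face at z = 700 mm, on four 82×82 mm square legs, each inset 27 mm from the nearest pair of top edges, running from z = 0 to the bottom of the top.

B is a four-legged stool. The seat is 331×259 mm, 23 mm thick, top at z = 417 mm. It stands on four round legs, each 46 mm in diameter, from z = 0 to the seat underside, each leg's axis is inset half a diameter from the nearest pair of seat edges (so the leg's bounding box is flush with the corner).

C is a chair. The seat is a 409×383×28 mm slab with its top at z = 448 mm, on four 47×47 mm corner legs (flush with the seat edges, standing on z = 0). A flat backrest 21 mm thick, 436 mm tall, spans the full seat width and rises from the seat top along its +y edge, rear face flush with the rear of the seat.

Two stools sit around the table at the −x, +x sides. The chair is on top of the table, centred.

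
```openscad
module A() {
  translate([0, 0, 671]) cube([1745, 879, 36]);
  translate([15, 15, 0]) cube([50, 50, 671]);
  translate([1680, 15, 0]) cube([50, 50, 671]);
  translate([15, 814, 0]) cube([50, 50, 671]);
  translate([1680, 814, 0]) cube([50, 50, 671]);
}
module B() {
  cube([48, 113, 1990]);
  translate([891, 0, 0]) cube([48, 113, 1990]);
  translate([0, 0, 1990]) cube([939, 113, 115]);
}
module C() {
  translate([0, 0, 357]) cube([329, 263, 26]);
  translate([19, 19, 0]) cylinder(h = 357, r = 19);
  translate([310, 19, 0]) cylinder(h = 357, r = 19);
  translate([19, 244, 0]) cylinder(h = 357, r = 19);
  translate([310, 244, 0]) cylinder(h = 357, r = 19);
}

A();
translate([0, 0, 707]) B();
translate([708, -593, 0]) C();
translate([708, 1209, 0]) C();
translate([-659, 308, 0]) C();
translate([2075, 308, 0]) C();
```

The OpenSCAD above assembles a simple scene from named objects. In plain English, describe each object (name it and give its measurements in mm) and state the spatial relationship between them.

A is a rectangular dining table. The top is 1745×879×36 mm with its upper surface at z = 707 mm. It stands on four 50×50 mm square legs, each inset 15 mm from the nearest pair of top edges, running from the floor to the underside of the top.

B is a door frame. The clear opening is 843 mm wide and 1990 mm high. Two 48 mm wide jambs, 113 mm deep, stand either side of the opening from the floor to the top of the opening. A 115 mm thick head sits across the top of both jambs, spanning the full outside width of the frame.

C is a four-legged stool. The seat is a 329×263×26 mm slab whose top surface is at z = 383 mm; four round legs, each 38 mm in diameter, run from the floor (z = 0) to the underside of the seat, each leg's axis is inset half a diameter from the nearest pair of seat edges (so the leg's bounding box is flush with the corner).

The door frame is on top of the table. Four stools sit around the table at the −y, +y, −x, +x sides.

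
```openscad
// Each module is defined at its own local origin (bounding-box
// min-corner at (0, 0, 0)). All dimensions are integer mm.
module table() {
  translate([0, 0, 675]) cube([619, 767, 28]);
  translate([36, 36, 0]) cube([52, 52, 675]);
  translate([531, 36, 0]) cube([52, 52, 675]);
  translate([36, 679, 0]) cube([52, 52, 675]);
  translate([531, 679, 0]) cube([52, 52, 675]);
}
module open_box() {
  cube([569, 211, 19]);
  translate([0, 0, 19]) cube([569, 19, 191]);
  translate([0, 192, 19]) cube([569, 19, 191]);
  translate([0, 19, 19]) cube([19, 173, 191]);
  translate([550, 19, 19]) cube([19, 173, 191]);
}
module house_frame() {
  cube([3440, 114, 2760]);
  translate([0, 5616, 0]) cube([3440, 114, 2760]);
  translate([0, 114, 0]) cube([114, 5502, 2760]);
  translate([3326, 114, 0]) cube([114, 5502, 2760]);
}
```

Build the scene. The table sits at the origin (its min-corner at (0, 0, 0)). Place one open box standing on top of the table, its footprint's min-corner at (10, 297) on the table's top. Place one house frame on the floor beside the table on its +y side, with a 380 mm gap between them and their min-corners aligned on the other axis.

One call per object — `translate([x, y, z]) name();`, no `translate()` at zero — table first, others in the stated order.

table();
translate([10, 297, 703]) open_box();
translate([0, 1147, 0]) house_frame();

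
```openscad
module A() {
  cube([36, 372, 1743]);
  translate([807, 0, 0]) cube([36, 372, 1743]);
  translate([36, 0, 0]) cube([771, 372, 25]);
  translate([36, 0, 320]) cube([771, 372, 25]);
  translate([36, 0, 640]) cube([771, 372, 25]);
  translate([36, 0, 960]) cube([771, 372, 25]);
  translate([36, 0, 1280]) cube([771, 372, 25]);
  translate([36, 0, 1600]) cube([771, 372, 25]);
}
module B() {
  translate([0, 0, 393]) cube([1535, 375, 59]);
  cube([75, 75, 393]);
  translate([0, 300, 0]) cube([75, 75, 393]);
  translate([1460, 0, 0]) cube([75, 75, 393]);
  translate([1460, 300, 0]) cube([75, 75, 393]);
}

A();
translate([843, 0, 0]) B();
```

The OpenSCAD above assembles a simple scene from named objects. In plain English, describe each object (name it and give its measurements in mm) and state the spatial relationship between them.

A is a bookshelf 843 mm wide overall, 372 mm deep and 1743 mm tall. The two sides are 36 mm thick vertical panels. 6 horizontal shelves of 25 mm thickness span between the inner faces of the sides; the lowest shelf sits on the floor and shelves are stacked with a clear vertical gap of 295 mm between each pair.

B is a long wooden bench with a 1535 mm (x) × 375 mm (y) seat, 59 mm thick, its top surface 452 mm above the floor. Four 75 mm square legs at the seat corners, flush with the edges, run from z = 0 to the seat underside.

The bench is against the bookshelf's +x side, with their −y faces flush.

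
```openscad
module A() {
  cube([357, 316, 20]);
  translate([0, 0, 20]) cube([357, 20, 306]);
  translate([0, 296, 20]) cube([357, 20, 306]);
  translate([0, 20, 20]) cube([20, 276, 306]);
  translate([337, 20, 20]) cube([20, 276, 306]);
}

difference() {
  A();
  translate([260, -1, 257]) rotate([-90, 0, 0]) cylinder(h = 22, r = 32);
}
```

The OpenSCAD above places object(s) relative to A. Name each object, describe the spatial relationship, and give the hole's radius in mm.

The subtracted cylinder has r = 32 mm.

A is an open box. The open box has a circular hole through its front wall. The hole's radius is 32 mm.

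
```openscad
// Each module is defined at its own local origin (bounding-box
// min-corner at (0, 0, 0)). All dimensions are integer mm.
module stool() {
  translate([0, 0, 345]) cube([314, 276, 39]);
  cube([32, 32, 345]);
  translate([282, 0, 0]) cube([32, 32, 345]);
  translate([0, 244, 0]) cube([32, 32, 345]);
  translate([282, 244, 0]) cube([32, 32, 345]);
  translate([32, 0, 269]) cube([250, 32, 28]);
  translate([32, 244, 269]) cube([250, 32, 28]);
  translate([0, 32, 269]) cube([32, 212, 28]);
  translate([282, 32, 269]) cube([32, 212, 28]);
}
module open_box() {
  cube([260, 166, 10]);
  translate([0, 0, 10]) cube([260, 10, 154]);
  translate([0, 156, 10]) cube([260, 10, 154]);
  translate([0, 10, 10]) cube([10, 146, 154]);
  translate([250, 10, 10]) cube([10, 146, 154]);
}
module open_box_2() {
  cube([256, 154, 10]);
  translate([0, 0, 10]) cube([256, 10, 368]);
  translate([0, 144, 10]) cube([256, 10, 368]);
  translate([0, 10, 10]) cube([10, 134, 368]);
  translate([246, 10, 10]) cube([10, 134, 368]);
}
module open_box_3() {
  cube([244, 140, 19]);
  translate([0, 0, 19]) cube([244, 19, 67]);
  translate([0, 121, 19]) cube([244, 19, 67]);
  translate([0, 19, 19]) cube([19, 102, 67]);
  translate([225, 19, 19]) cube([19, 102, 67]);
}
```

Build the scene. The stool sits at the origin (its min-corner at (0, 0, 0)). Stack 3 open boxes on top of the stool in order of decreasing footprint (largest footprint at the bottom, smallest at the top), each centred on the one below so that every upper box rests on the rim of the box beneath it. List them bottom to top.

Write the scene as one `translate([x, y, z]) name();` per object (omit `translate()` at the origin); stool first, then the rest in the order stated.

stool();
translate([27, 55, 384]) open_box();
translate([29, 61, 548]) open_box_2();
translate([35, 68, 926]) open_box_3();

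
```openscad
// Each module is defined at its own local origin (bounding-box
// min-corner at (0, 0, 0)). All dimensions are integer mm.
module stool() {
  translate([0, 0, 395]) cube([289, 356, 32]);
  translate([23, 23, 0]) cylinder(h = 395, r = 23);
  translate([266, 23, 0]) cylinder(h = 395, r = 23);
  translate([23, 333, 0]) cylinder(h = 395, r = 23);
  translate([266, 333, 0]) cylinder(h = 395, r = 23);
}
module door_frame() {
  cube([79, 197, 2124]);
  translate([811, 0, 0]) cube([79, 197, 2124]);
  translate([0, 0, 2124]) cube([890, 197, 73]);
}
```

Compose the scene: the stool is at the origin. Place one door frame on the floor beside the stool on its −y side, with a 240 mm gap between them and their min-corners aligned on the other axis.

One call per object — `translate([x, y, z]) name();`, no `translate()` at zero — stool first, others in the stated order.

stool();
translate([0, -437, 0]) door_frame();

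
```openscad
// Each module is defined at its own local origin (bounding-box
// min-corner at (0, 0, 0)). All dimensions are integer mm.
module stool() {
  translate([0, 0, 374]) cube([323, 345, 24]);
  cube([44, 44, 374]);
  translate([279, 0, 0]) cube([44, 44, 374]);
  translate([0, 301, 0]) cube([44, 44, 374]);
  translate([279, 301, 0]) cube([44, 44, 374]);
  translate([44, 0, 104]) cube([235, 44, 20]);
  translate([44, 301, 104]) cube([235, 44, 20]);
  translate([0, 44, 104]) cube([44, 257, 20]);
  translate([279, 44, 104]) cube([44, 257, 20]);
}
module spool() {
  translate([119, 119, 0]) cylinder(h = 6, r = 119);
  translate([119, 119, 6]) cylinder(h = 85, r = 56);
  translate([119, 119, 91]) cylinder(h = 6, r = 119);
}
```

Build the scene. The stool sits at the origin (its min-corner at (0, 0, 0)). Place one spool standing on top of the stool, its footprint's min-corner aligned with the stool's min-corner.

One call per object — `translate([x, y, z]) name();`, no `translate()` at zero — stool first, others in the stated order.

stool();
translate([0, 0, 398]) spool();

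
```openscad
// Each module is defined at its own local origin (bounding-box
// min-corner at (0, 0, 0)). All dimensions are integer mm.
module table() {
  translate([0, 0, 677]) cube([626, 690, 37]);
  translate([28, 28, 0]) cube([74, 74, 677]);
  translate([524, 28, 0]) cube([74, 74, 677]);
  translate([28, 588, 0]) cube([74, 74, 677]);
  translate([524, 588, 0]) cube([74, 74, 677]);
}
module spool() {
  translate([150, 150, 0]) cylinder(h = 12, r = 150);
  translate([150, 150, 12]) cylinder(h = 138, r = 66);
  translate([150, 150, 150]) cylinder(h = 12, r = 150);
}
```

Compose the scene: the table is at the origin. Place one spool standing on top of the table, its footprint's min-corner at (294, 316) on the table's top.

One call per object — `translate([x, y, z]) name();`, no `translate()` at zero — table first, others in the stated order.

table();
translate([294, 316, 714]) spool();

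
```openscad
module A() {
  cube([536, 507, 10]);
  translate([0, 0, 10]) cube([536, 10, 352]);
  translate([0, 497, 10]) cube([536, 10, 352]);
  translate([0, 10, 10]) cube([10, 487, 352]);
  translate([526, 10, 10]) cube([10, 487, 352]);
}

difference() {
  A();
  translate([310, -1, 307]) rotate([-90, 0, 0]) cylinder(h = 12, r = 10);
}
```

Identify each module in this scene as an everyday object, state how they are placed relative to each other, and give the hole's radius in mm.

The subtracted cylinder has r = 10 mm.

A is an open box. The open box has a circular hole through its front wall. The hole's radius is 10 mm.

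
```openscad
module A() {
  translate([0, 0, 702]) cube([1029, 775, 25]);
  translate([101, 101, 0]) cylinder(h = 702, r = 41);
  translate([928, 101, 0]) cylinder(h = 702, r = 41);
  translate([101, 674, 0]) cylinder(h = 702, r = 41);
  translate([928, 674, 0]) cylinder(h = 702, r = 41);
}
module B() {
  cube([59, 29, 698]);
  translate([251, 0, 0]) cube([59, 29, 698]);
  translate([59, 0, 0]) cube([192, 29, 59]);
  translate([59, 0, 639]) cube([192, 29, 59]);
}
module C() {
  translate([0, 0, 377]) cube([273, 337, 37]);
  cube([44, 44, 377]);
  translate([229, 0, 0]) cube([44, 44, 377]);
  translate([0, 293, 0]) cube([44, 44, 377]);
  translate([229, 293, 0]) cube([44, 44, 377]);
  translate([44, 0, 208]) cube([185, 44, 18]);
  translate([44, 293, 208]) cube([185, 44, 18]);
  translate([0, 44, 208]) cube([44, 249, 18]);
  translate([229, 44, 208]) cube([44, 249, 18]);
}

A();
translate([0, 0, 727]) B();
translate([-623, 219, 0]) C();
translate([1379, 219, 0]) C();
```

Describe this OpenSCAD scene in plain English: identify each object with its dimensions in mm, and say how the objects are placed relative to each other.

A is a rectangular dining table. The top is 1029×775×25 mm with its upper surface at z = 727 mm. It stands on four round legs of 82 mm diameter, each leg's bounding box inset 60 mm from the nearest pair of top edges, running from the floor to the underside of the top.

B is a picture frame with a 192×580 mm rectangular opening (x by z) and a uniform 59 mm border on every side. Frame depth is 29 mm along y. It is built from two vertical stiles running the full outside height and two horizontal rails spanning the gap between the stiles.

C is a simple wooden stool: a rectangular seat 273 mm (x) by 337 mm (y), 37 mm thick, top face at z = 414 mm, on four square legs, each 44×44 mm in cross-section. The legs rest on z = 0, each flush with a corner of the seat. Four stretchers, 44 mm wide and 18 mm tall, connect adjacent legs with their undersides at z = 208 mm, each running between the inner faces of the legs it joins and aligned with the legs' outer faces on the other axis.

The picture frame is on top of the table. Two stools sit around the table at the −x, +x sides.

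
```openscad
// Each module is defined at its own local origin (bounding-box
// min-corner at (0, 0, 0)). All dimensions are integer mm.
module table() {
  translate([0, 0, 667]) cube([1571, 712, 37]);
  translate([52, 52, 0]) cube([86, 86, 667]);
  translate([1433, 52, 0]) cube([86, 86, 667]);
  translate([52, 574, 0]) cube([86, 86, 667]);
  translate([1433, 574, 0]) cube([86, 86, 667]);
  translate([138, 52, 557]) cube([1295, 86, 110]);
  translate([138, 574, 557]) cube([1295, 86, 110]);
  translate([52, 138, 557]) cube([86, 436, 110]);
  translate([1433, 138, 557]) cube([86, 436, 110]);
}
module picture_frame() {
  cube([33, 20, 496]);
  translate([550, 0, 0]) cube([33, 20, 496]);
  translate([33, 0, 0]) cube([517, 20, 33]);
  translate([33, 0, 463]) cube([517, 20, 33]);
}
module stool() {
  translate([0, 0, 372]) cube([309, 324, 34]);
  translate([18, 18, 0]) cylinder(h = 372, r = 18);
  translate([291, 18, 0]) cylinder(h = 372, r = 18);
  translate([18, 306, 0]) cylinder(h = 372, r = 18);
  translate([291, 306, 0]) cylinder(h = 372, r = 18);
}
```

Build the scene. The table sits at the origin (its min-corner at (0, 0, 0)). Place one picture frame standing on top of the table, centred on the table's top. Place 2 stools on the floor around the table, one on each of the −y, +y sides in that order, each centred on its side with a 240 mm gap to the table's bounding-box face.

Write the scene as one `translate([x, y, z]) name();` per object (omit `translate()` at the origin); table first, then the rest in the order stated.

table();
translate([494, 346, 704]) picture_frame();
translate([631, -564, 0]) stool();
translate([631, 952, 0]) stool();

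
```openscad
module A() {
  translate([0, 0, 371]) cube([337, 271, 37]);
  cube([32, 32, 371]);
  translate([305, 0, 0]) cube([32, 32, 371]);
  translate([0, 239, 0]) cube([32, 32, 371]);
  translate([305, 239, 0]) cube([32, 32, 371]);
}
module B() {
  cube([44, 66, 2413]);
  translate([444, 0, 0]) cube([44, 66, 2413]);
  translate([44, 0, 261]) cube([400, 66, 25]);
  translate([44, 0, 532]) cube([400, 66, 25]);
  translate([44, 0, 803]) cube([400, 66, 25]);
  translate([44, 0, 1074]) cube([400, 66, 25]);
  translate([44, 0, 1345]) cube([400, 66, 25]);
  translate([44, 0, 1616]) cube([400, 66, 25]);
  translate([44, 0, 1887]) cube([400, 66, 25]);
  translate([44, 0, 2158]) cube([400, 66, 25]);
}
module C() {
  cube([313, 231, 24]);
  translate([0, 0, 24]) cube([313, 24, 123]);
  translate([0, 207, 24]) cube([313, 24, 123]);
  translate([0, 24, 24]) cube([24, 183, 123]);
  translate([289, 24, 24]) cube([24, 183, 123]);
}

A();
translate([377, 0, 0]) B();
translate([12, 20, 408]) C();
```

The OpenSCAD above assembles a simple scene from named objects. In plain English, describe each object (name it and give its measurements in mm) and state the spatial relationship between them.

A is a four-legged stool. The seat is a 337×271×37 mm slab whose top surface is at z = 408 mm; four square legs, each 32×32 mm in cross-section, run from the floor (z = 0) to the underside of the seat, each flush with a corner of the seat.

B is a straight ladder. Two 44×66 mm vertical rails, 2413 mm tall, stand 488 mm apart (outside-to-outside) with their front faces coplanar on the −y side. 8 rungs, each 66 mm deep and 25 mm tall, span between the inner faces of the rails, front faces flush with the rails. The lowest rung's underside is at z = 261 mm and rungs are spaced 271 mm apart (underside to underside).

C is an open storage box with external size 313×231×147 mm and wall thickness 24 mm (the base is also 24 mm thick). The base covers the whole footprint; the four walls stand on the base, with the y-facing walls full-width and the x-facing walls fitting between their inner faces.

The ladder is on the floor beside the stool on its +x side. The open box is on top of the stool, centred.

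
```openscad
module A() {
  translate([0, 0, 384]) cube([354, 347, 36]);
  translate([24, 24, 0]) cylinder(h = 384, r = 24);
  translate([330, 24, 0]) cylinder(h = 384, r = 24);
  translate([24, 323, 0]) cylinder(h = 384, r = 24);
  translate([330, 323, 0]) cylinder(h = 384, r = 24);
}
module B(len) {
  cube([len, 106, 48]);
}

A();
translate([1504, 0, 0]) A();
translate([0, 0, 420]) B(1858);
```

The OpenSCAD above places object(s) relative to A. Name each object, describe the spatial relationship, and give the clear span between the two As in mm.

A is a stool. B is a beam. A beam spans the tops of two stools. The clear span between the two stools is 1150 mm.

Second stool starts at x = 1504; first ends at x = 354; clear span = 1504 − 354 = 1150 mm.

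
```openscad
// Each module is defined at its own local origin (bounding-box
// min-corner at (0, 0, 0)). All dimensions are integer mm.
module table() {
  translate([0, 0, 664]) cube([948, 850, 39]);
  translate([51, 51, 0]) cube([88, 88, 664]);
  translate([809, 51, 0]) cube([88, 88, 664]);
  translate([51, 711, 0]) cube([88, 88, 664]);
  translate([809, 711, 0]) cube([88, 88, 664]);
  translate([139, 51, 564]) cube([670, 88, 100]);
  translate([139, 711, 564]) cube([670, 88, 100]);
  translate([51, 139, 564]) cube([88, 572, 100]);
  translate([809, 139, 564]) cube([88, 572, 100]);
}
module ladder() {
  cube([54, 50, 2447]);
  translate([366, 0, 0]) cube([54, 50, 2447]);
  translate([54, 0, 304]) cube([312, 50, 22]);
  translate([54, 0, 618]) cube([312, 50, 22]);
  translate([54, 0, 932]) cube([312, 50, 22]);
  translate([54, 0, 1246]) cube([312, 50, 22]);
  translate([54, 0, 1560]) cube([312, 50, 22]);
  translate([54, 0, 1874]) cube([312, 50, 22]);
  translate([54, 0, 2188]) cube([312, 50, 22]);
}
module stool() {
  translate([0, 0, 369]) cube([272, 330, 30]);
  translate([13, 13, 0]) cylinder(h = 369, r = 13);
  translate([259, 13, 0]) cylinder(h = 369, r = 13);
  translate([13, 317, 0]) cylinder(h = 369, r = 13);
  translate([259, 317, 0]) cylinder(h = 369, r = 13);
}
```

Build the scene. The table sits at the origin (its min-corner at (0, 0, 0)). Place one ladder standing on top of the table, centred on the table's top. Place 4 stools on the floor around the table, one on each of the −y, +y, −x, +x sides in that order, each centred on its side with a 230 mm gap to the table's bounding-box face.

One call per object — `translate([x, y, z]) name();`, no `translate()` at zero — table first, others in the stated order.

table();
translate([264, 400, 703]) ladder();
translate([338, -560, 0]) stool();
translate([338, 1080, 0]) stool();
translate([-502, 260, 0]) stool();
translate([1178, 260, 0]) stool();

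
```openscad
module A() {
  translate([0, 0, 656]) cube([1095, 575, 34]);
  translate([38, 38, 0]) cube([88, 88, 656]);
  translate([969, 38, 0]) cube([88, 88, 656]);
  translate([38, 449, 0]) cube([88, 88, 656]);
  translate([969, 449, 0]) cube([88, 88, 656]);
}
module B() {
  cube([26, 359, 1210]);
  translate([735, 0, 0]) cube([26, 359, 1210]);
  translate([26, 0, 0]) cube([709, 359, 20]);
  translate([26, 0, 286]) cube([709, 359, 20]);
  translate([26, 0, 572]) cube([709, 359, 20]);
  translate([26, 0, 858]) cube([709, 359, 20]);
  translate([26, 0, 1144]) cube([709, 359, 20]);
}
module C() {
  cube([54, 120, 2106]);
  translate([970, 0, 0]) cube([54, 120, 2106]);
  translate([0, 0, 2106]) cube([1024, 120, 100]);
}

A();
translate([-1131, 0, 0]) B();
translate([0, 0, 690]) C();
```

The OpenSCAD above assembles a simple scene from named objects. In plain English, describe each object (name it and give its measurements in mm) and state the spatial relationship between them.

A is a rectangular dining table. The top is 1095×575×34 mm with its upper surface at z = 690 mm. It stands on four 88×88 mm square legs, each inset 38 mm from the nearest pair of top edges, running from the floor to the underside of the top.

B is a bookshelf 761 mm wide overall, 359 mm deep and 1210 mm tall. The two sides are 26 mm thick vertical panels. 5 horizontal shelves of 20 mm thickness span between the inner faces of the sides; the lowest shelf sits on the floor and shelves are stacked with a clear vertical gap of 266 mm between each pair.

C is a rectangular door frame: two vertical jambs of 54×120 mm section, 2106 mm tall, with a clear opening 916 mm wide between their inner faces. A header 100 mm tall and 120 mm deep lies on top of the jambs and spans the full outside width.

The bookshelf is on the floor beside the table on its −x side. The door frame is on top of the table.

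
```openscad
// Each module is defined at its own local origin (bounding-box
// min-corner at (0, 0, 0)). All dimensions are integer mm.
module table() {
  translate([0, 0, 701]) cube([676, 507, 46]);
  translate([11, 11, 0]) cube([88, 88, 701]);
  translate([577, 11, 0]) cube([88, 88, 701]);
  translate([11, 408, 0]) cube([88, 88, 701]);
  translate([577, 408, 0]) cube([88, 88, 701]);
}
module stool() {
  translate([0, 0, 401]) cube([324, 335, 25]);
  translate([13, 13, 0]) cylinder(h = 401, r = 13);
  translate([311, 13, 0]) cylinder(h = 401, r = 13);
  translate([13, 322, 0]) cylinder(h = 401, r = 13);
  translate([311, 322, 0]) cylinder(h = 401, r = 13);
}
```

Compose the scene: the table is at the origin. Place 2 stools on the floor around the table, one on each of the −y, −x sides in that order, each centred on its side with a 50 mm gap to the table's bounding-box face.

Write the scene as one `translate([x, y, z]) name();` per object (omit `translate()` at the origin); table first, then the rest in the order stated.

table();
translate([176, -385, 0]) stool();
translate([-374, 86, 0]) stool();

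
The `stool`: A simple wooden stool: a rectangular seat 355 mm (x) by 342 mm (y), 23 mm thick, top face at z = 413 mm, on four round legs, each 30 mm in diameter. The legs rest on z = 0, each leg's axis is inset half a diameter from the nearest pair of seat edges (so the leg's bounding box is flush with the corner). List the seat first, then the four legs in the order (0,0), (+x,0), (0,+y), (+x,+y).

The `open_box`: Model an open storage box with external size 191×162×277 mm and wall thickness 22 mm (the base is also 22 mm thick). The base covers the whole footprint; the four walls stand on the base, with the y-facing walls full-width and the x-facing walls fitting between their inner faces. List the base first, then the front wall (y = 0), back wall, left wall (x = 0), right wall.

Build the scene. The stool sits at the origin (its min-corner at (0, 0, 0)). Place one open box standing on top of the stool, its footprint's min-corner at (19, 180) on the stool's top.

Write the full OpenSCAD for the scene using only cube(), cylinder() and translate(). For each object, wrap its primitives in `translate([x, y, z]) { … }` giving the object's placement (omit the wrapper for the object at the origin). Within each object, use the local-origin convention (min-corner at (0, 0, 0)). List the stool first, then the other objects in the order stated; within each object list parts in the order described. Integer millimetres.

translate([0, 0, 390]) cube([355, 342, 23]);
translate([15, 15, 0]) cylinder(h = 390, r = 15);
translate([340, 15, 0]) cylinder(h = 390, r = 15);
translate([15, 327, 0]) cylinder(h = 390, r = 15);
translate([340, 327, 0]) cylinder(h = 390, r = 15);
translate([19, 180, 413]) {
  cube([191, 162, 22]);
  translate([0, 0, 22]) cube([191, 22, 255]);
  translate([0, 140, 22]) cube([191, 22, 255]);
  translate([0, 22, 22]) cube([22, 118, 255]);
  translate([169, 22, 22]) cube([22, 118, 255]);
}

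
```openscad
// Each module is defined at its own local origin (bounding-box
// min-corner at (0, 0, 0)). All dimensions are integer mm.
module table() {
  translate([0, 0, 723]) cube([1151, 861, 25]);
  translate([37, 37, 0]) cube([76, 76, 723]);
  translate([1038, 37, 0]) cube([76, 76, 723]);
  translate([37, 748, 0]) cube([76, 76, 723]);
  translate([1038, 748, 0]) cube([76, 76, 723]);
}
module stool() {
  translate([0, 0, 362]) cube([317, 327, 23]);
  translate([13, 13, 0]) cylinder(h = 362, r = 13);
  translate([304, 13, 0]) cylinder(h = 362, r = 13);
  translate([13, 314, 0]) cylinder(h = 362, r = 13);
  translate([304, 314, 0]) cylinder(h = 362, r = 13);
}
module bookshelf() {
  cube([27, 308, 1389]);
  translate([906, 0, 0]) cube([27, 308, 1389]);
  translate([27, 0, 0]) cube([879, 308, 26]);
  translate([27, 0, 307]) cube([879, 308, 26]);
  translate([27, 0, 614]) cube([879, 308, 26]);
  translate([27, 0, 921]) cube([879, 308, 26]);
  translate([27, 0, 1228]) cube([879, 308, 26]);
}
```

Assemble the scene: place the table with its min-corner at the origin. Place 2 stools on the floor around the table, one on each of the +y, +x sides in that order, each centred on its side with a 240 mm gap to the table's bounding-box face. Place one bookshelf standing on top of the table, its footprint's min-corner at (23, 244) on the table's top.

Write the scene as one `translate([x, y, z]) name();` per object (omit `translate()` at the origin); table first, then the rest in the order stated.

table();
translate([417, 1101, 0]) stool();
translate([1391, 267, 0]) stool();
translate([23, 244, 748]) bookshelf();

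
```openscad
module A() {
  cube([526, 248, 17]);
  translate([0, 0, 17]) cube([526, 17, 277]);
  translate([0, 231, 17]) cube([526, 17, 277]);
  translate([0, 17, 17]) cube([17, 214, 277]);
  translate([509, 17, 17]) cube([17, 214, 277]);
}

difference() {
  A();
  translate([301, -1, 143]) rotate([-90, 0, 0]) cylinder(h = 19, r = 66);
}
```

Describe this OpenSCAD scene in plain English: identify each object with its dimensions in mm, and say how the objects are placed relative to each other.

A is an open-topped rectangular box: outside dimensions 526×248×294 mm, with a uniform wall and base thickness of 17 mm. The base is a full 526×248 slab on the floor; four walls sit on top of the base. The front and back walls (the −y and +y sides) span the full width; the two side walls fit between them.

The open box has a circular hole of radius 66 mm through its front wall, centred at (x = 301, z = 143).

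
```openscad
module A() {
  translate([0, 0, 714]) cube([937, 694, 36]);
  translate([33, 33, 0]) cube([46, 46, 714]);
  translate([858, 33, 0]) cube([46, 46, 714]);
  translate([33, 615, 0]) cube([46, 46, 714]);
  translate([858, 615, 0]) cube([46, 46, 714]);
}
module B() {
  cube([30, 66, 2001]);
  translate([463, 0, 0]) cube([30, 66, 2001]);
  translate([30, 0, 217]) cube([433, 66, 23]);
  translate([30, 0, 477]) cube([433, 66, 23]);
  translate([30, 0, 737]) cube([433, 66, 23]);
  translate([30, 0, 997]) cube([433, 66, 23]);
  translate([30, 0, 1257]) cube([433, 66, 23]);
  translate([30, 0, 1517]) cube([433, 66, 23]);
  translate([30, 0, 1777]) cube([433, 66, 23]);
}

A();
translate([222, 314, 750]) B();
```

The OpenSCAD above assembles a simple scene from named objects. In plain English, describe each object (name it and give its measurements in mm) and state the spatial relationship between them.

A is a table with a 937×694 mm rectangular top, 36 mm thick, top surface at z = 750 mm, supported by four 46×46 mm square legs, each inset 33 mm from the nearest pair of top edges, running from the floor.

B is a wooden ladder with two side rails of 30×66 mm section and 2001 mm height, set 493 mm apart overall. Between them run 7 rectangular rungs (66 mm deep, 23 mm thick), front faces flush with the rails' −y face. The bottom of the first rung is 217 mm above the floor and each subsequent rung is 260 mm higher than the one below.

The ladder is on top of the table, centred.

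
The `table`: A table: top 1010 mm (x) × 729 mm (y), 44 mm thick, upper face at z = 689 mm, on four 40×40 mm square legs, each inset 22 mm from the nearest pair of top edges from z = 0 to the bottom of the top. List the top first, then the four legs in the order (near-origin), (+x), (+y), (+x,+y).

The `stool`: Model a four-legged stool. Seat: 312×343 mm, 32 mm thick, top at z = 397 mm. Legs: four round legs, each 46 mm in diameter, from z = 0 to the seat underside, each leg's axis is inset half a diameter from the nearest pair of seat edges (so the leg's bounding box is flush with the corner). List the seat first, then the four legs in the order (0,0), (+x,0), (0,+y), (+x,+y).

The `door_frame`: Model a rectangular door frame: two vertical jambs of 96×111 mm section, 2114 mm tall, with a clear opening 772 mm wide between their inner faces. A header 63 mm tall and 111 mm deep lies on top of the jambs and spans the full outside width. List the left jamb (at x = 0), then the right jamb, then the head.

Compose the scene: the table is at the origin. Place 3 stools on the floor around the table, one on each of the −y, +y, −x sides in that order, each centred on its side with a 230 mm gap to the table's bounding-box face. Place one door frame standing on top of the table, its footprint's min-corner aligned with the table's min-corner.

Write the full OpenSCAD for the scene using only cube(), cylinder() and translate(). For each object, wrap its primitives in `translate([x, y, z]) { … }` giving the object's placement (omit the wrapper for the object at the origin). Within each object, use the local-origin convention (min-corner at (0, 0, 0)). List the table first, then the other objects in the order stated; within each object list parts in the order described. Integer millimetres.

translate([0, 0, 645]) cube([1010, 729, 44]);
translate([22, 22, 0]) cube([40, 40, 645]);
translate([948, 22, 0]) cube([40, 40, 645]);
translate([22, 667, 0]) cube([40, 40, 645]);
translate([948, 667, 0]) cube([40, 40, 645]);
translate([349, -573, 0]) {
  translate([0, 0, 365]) cube([312, 343, 32]);
  translate([23, 23, 0]) cylinder(h = 365, r = 23);
  translate([289, 23, 0]) cylinder(h = 365, r = 23);
  translate([23, 320, 0]) cylinder(h = 365, r = 23);
  translate([289, 320, 0]) cylinder(h = 365, r = 23);
}
translate([349, 959, 0]) {
  translate([0, 0, 365]) cube([312, 343, 32]);
  translate([23, 23, 0]) cylinder(h = 365, r = 23);
  translate([289, 23, 0]) cylinder(h = 365, r = 23);
  translate([23, 320, 0]) cylinder(h = 365, r = 23);
  translate([289, 320, 0]) cylinder(h = 365, r = 23);
}
translate([-542, 193, 0]) {
  translate([0, 0, 365]) cube([312, 343, 32]);
  translate([23, 23, 0]) cylinder(h = 365, r = 23);
  translate([289, 23, 0]) cylinder(h = 365, r = 23);
  translate([23, 320, 0]) cylinder(h = 365, r = 23);
  translate([289, 320, 0]) cylinder(h = 365, r = 23);
}
translate([0, 0, 689]) {
  cube([96, 111, 2114]);
  translate([868, 0, 0]) cube([96, 111, 2114]);
  translate([0, 0, 2114]) cube([964, 111, 63]);
}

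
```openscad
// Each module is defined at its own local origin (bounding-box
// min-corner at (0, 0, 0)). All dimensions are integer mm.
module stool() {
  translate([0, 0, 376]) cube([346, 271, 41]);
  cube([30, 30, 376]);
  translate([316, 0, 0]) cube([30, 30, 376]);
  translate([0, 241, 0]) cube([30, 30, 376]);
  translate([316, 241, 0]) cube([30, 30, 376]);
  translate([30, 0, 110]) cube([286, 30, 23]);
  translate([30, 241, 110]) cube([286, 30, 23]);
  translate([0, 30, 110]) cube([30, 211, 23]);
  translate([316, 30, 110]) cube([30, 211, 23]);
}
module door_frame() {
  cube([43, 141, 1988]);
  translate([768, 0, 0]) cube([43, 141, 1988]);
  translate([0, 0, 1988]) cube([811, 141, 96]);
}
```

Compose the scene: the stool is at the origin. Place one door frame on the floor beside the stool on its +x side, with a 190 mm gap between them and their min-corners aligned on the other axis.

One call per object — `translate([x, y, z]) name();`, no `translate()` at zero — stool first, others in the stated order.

stool();
translate([536, 0, 0]) door_frame();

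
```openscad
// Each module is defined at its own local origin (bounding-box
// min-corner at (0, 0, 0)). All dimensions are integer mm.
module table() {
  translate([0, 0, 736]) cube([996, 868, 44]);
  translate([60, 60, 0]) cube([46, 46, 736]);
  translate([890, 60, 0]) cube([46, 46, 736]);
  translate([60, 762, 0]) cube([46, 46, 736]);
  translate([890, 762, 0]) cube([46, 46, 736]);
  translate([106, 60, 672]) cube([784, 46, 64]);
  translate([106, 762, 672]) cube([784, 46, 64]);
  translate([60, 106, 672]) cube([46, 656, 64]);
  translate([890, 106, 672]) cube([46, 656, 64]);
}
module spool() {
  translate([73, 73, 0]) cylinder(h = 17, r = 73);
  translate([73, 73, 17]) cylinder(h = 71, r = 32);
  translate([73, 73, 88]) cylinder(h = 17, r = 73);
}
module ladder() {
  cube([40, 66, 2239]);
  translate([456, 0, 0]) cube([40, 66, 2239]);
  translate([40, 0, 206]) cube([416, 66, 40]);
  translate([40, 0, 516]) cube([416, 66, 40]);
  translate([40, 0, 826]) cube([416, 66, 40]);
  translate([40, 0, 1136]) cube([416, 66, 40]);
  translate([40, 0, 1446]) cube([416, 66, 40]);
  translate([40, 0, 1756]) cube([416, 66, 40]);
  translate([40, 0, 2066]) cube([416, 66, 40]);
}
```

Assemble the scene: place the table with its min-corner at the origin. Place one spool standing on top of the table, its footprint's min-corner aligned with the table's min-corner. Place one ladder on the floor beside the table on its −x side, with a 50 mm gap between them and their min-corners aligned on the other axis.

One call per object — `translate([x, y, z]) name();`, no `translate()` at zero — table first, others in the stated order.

table();
translate([0, 0, 780]) spool();
translate([-546, 0, 0]) ladder();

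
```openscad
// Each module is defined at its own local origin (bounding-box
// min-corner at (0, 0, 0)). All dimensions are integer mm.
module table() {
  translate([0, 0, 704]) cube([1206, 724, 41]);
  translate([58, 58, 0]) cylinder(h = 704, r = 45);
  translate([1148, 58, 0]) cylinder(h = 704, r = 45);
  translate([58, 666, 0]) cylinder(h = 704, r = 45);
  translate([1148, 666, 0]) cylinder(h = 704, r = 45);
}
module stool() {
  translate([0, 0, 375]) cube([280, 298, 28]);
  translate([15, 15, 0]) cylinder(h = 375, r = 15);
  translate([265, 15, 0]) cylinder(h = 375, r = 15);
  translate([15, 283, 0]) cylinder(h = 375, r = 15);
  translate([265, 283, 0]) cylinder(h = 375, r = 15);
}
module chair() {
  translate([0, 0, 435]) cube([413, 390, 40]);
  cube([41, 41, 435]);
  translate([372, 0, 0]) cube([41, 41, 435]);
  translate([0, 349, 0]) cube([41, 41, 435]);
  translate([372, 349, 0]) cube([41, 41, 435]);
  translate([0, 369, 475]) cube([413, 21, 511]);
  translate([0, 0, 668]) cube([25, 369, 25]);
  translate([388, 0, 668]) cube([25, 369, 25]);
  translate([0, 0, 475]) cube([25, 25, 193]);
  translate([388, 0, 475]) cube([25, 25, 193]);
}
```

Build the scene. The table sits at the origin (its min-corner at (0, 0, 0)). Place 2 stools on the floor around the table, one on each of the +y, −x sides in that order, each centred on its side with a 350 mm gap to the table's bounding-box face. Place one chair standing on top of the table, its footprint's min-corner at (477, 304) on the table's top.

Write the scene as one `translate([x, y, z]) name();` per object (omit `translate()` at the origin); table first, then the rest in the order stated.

table();
translate([463, 1074, 0]) stool();
translate([-630, 213, 0]) stool();
translate([477, 304, 745]) chair();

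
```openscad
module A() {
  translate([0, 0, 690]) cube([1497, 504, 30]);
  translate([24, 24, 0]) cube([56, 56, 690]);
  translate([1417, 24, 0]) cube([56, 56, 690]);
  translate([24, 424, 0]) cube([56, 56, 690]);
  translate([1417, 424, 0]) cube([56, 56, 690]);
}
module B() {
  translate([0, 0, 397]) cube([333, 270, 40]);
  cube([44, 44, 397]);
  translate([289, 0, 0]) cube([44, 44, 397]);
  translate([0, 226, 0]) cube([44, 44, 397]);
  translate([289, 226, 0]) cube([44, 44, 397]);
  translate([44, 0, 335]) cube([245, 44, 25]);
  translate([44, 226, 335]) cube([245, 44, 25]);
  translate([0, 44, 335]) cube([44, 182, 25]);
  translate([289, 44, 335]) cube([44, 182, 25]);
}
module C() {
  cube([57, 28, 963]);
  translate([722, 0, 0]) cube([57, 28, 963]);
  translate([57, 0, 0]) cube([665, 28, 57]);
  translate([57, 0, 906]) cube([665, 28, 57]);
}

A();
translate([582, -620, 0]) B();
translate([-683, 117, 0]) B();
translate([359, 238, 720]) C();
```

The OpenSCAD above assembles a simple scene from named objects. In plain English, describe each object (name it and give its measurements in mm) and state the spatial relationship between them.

A is a rectangular dining table. The top is 1497×504×30 mm with its upper surface at z = 720 mm. It stands on four 56×56 mm square legs, each inset 24 mm from the nearest pair of top edges, running from the floor to the underside of the top.

B is a simple wooden stool: a rectangular seat 333 mm (x) by 270 mm (y), 40 mm thick, top face at z = 437 mm, on four square legs, each 44×44 mm in cross-section. The legs rest on z = 0, each flush with a corner of the seat. Four stretchers, 44 mm wide and 25 mm tall, connect adjacent legs with their undersides at z = 335 mm, each running between the inner faces of the legs it joins and aligned with the legs' outer faces on the other axis.

C is a rectangular picture frame lying in the x–z plane (depth along y). The opening is 665 mm wide (x) by 849 mm tall (z), surrounded by a border 57 mm wide on all four sides. The frame is 28 mm deep and is made of two full-height vertical stiles with two horizontal rails fitted between them.

Two stools sit around the table at the −y, −x sides. The picture frame is on top of the table, centred.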